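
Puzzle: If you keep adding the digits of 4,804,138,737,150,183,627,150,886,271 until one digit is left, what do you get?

4+8+0+4+1+3+8+7+3+7+1+5+0+1+8+3+6+2+7+1+5+0+8+8+6+2+7+1 = 116
1+1+6 = 8

8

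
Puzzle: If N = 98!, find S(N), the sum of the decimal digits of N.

98! = 9426890448883247745626185743057242473809693764078951663494238777294707070023223798882976159207729119823605850588608460429412647567360000000000000000000000
Sum of its 154 digits: 639.

639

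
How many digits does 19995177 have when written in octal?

9

19995177 in base 8 is 114215051, which has 9 digits.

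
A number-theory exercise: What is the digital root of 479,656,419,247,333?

1

4+7+9+6+5+6+4+1+9+2+4+7+3+3+3 = 73
7+3 = 10
1+0 = 1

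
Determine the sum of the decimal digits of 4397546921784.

69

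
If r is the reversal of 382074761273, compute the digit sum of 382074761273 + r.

46

Reversal of 382074761273 is 372167470283; 382074761273 + 372167470283 = 754242231556.
Digit sum of 754242231556: 7+5+4+2+4+2+2+3+1+5+5+6 = 46.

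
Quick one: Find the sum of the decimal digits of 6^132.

6^132 = 5199541521253729102164309190462367181246761624113388644838628182961470617343478994110640944042460839936
Sum of its 103 digits: 441.

441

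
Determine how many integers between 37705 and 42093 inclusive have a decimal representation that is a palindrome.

44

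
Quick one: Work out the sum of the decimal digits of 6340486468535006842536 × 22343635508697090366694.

6340486468535006842536 × 22343635508697090366694 = 141669518600772195665279747381127219356895984
Sum of its 45 digits: 222.

222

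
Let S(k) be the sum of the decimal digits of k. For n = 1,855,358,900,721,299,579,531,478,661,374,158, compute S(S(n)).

First digit sum: 164.
1+6+4 = 11.

11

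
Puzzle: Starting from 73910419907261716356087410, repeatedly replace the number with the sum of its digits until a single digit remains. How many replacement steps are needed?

2

73910419907261716356087410 → 107 → 8 (2 steps)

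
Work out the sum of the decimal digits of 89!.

89! = 16507955160908461081216919262453619309839666236496541854913520707833171034378509739399912570787600662729080382999756800000000000000000000
Sum of its 137 digits: 549.

549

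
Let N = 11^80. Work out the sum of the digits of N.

409

11^80 = 204840021458546589812482594366668142542429986589197318528619143395036962199099876801
Sum of its 84 digits: 409.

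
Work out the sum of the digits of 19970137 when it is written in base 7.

19970137 in base 7 is 331512655.
Digit sum: 3+3+1+5+1+2+6+5+5 = 31.

31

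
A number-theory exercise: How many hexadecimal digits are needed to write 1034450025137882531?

1034450025137882531 in base 16 is E5B1AD12E3CC5A3, which has 15 digits.

15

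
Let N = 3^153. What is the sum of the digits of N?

3^153 = 9989689095948428268966921126195809393034773710522520293009978943147202723
Sum of its 73 digits: 351.

351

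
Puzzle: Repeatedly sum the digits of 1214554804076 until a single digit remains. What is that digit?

2

1+2+1+4+5+5+4+8+0+4+0+7+6 = 47
4+7 = 11
1+1 = 2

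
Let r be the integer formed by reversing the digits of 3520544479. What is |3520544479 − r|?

Reverse of 3520544479 is 9744450253.
|3520544479 − 9744450253| = 6223905774

6223905774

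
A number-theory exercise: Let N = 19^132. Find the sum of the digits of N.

739

19^132 = 6244178732795137331183107156244756042036842142529999981521814622784256304758175426040997719542522042153629464398657413035100802066928599869701107822846121752774872575761
Sum of its 169 digits: 739.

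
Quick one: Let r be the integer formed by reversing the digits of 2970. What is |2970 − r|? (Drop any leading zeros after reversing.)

2178

Reverse of 2970 is 792.
|2970 − 792| = 2178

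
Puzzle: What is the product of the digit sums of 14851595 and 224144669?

1444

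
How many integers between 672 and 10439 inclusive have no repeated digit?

4870

The integers in [672, 10439] that have no repeated digit: 672, 673, 674, 675, 678, 679, …, 10438, 10439.
4870 qualify.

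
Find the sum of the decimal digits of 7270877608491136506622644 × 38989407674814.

7270877608491136506622644 × 38989407674814 = 283487211231137579645606252912160888216
Sum of its 39 digits: 162.

162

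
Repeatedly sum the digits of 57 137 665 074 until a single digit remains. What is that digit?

5+7+1+3+7+6+6+5+0+7+4 = 51
5+1 = 6

6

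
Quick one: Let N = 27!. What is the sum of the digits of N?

27! = 10888869450418352160768000000
Sum of its 29 digits: 108.

108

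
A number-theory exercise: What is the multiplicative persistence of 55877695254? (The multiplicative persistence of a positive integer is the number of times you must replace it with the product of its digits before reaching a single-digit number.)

55877695254 → 105840000 → 0 (2 steps)

2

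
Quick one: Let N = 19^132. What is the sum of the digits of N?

739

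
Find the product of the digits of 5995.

5×9×9×5 = 2025

2025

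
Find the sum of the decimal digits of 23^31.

23^31 = 1635170022196481349560959748587682926364327
Sum of its 43 digits: 203.

203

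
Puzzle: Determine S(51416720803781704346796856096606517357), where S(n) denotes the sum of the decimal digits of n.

173

5+1+4+1+6+7+2+0+8+0+3+7+8+1+7+0+4+3+4+6+7+9+6+8+5+6+0+9+6+6+0+6+5+1+7+3+5+7 = 173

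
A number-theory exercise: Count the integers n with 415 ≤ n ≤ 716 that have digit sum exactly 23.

3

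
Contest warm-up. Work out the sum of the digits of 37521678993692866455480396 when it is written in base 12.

37521678993692866455480396 in base 12 is 57B7211B7322907598136150.
Digit sum: 5+7+11+7+2+1+1+11+7+3+2+2+9+0+7+5+9+8+1+3+6+1+5+0 = 113.

113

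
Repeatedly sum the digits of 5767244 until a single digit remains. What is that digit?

8

5+7+6+7+2+4+4 = 35
3+5 = 8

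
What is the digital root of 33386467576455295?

3+3+3+8+6+4+6+7+5+7+6+4+5+5+2+9+5 = 88
8+8 = 16
1+6 = 7

7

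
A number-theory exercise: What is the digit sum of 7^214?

7^214 = 7095460113584554950272448994377052632046607820230173074903715751922310085234662448275257879743672727814175291665096988787822093628562741123407103477052310011009714133879479108952849
Sum of its 181 digits: 781.

781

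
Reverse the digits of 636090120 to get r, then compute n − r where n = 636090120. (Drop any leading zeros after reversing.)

614999484

Reverse of 636090120 is 21090636.
636090120 − 21090636 = 614999484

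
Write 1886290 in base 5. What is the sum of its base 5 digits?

18

1886290 in base 5 is 440330130.
Digit sum: 4+4+0+3+3+0+1+3+0 = 18.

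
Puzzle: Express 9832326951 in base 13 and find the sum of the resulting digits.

39

9832326951 in base 13 is C09041355.
Digit sum: 12+0+9+0+4+1+3+5+5 = 39.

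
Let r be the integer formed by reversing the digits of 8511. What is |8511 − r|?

7353

Reverse of 8511 is 1158.
|8511 − 1158| = 7353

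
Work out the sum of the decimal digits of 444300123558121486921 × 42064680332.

173

444300123558121486921 × 42064680332 = 18689342668940482769752383937772
Sum of its 32 digits: 173.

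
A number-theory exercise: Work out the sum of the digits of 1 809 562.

1+8+0+9+5+6+2 = 31

31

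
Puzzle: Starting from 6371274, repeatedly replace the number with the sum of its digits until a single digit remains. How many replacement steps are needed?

2

6371274 → 30 → 3 (2 steps)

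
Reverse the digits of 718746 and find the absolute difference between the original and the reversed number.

70929

Reverse of 718746 is 647817.
|718746 − 647817| = 70929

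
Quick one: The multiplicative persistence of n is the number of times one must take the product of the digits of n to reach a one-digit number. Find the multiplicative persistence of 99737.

2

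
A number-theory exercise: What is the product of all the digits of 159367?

5670

1×5×9×3×6×7 = 5670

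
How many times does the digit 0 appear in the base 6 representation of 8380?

1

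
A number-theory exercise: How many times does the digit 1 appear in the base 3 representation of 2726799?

7

2726799 in base 3 is 12010112110120.
The digit 1 appears 7 times.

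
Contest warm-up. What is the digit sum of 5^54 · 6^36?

5^54 · 6^36 = 572565594852444156646728515625000000000000000000000000000000000000
Sum of its 66 digits: 144.

144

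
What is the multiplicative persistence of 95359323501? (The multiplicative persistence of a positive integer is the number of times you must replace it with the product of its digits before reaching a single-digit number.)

95359323501 → 0 (1 step)

1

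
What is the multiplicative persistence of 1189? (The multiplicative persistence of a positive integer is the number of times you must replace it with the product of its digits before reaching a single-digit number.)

3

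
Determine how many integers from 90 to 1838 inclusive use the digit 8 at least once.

The integers in [90, 1838] that use the digit 8 at least once: 98, 108, 118, 128, 138, 148, …, 1837, 1838.
444 qualify.

444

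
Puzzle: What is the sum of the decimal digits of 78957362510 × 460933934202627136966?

170

78957362510 × 460933934202627136966 = 36394127735997318647787883544660
Sum of its 32 digits: 170.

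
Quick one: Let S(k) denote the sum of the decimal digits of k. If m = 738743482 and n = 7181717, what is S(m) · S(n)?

1472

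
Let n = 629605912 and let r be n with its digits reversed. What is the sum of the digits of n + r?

Reversal of 629605912 is 219506926; 629605912 + 219506926 = 849112838.
Digit sum of 849112838: 8+4+9+1+1+2+8+3+8 = 44.

44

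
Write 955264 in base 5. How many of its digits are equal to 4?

1

955264 in base 5 is 221032024.
The digit 4 appears 1 time.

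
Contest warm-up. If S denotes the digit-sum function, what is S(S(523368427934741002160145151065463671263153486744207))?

14

First digit sum: 194.
1+9+4 = 14.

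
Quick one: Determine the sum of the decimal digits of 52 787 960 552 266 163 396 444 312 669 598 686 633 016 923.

212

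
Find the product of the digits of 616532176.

6×1×6×5×3×2×1×7×6 = 45360

45360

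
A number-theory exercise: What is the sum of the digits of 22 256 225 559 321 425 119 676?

92

2+2+2+5+6+2+2+5+5+5+9+3+2+1+4+2+5+1+1+9+6+7+6 = 92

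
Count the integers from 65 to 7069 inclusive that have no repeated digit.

3745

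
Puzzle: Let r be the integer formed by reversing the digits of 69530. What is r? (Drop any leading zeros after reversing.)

Reversing 69530 gives 3596.

3596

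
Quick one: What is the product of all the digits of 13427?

1×3×4×2×7 = 168

168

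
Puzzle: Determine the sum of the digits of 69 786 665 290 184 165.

6+9+7+8+6+6+6+5+2+9+0+1+8+4+1+6+5 = 89

89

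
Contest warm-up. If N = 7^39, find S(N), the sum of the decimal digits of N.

7^39 = 909543680129861140820205019889143
Sum of its 33 digits: 136.

136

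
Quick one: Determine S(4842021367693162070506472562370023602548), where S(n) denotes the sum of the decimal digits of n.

148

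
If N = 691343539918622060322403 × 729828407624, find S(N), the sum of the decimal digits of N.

158

691343539918622060322403 × 729828407624 = 504562154859947216829377453543200472
Sum of its 36 digits: 158.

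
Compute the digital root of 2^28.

The digital root of n equals n mod 9 (or 9 when 9 | n), so we need 2^28 mod 9.
2^28 ≡ 7 (mod 9), so the digital root is 7.

7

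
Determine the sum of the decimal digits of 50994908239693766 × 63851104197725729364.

162

50994908239693766 × 63851104197725729364 = 3256081199566149006561367218353944824
Sum of its 37 digits: 162.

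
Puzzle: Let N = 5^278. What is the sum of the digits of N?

871

5^278 = 205902303578721156725558086938867558744335183249384913087456309084143443183003117036140143954093175567640001629499188985752942536993788401929211706568195218436390092620058567263185977935791015625
Sum of its 195 digits: 871.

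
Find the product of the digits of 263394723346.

11757312

2×6×3×3×9×4×7×2×3×3×4×6 = 11757312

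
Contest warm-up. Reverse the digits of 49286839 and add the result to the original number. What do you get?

143155133

Reverse of 49286839 is 93868294.
49286839 + 93868294 = 143155133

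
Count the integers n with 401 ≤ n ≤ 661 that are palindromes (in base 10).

26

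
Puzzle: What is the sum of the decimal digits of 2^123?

170

2^123 = 10633823966279326983230456482242756608
Sum of its 38 digits: 170.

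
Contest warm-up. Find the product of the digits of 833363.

3888

8×3×3×3×6×3 = 3888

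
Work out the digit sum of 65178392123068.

61

6+5+1+7+8+3+9+2+1+2+3+0+6+8 = 61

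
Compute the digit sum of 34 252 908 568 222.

58

3+4+2+5+2+9+0+8+5+6+8+2+2+2 = 58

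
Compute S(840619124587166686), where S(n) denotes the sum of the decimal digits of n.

88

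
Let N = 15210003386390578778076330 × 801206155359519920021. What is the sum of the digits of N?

15210003386390578778076330 × 801206155359519920021 = 12186348336215274152001414697973052069833202930
Sum of its 47 digits: 177.

177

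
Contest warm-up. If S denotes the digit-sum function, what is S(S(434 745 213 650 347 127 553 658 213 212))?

First digit sum: 111.
1+1+1 = 3.

3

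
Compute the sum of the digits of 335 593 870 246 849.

76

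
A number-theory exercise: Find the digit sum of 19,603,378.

37

1+9+6+0+3+3+7+8 = 37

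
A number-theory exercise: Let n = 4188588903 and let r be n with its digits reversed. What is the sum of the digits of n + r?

54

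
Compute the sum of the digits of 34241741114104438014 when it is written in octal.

93

34241741114104438014 in base 8 is 3554630641755505256376.
Digit sum: 3+5+5+4+6+3+0+6+4+1+7+5+5+5+0+5+2+5+6+3+7+6 = 93.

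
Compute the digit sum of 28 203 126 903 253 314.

54

2+8+2+0+3+1+2+6+9+0+3+2+5+3+3+1+4 = 54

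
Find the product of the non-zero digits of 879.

504

8×7×9 = 504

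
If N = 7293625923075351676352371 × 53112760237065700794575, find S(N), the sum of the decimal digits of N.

7293625923075351676352371 × 53112760237065700794575 = 387384604911148156289038372082205836012385187325
Sum of its 48 digits: 200.

200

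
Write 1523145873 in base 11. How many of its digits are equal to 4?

1523145873 in base 11 is 71185A047.
The digit 4 appears 1 time.

1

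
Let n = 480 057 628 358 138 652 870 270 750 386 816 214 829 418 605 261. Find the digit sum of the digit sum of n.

10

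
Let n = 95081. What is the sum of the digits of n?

9+5+0+8+1 = 23

23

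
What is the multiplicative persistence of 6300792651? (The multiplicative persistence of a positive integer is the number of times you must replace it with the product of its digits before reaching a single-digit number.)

1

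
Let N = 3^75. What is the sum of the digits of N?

180

3^75 = 608266787713357709119683992618861307
Sum of its 36 digits: 180.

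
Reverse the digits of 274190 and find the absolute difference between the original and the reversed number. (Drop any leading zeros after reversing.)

Reverse of 274190 is 91472.
|274190 − 91472| = 182718

182718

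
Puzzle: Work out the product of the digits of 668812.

6×6×8×8×1×2 = 4608

4608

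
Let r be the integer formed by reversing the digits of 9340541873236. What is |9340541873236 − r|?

3016760422797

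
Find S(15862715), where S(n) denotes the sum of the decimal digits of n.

35

1+5+8+6+2+7+1+5 = 35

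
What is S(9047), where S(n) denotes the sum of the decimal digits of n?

20

9+0+4+7 = 20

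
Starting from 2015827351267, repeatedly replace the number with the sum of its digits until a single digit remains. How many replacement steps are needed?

3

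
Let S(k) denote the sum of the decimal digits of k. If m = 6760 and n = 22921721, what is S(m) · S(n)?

S(6760) = 6+7+6+0 = 19.
S(22921721) = 2+2+9+2+1+7+2+1 = 26.
19 · 26 = 494.

494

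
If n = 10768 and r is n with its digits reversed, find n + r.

97469

Reverse of 10768 is 86701.
10768 + 86701 = 97469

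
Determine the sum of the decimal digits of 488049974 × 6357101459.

58

488049974 × 6357101459 = 3102583201780312066
Sum of its 19 digits: 58.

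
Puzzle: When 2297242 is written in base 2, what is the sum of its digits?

2297242 in base 2 is 1000110000110110011010.
Digit sum: 1+0+0+0+1+1+0+0+0+0+1+1+0+1+1+0+0+1+1+0+1+0 = 10.

10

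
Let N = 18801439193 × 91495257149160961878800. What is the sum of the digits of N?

139

18801439193 × 91495257149160961878800 = 1720242513737848355733649235808400
Sum of its 34 digits: 139.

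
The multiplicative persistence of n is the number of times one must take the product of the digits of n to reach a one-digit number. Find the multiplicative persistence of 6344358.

2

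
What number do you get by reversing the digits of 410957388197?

791883759014

Reversing 410957388197 gives 791883759014.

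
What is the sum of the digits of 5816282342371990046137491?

105

5+8+1+6+2+8+2+3+4+2+3+7+1+9+9+0+0+4+6+1+3+7+4+9+1 = 105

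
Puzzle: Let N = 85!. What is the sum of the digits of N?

414

85! = 281710411438055027694947944226061159480056634330574206405101912752560026159795933451040286452340924018275123200000000000000000000
Sum of its 129 digits: 414.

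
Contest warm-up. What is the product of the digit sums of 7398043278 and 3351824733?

S(7398043278) = 7+3+9+8+0+4+3+2+7+8 = 51.
S(3351824733) = 3+3+5+1+8+2+4+7+3+3 = 39.
51 · 39 = 1989.

1989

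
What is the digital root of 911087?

9+1+1+0+8+7 = 26
2+6 = 8

8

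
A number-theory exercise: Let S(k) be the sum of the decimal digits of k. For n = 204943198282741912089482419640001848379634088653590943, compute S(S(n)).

First digit sum: 244.
2+4+4 = 10.

10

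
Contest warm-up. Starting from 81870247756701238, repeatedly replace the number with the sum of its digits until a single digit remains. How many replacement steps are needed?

81870247756701238 → 76 → 13 → 4 (3 steps)

3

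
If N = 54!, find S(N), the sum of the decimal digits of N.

261

54! = 230843697339241380472092742683027581083278564571807941132288000000000000
Sum of its 72 digits: 261.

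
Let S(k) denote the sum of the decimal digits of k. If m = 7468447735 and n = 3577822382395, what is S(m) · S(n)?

3520

S(7468447735) = 7+4+6+8+4+4+7+7+3+5 = 55.
S(3577822382395) = 3+5+7+7+8+2+2+3+8+2+3+9+5 = 64.
55 · 64 = 3520.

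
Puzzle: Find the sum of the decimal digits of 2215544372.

35

2+2+1+5+5+4+4+3+7+2 = 35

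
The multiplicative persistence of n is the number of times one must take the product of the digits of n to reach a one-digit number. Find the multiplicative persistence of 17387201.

17387201 → 0 (1 step)

1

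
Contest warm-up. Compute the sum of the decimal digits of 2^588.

757

2^588 = 1013065324433836171511818326096474890383898005918563696288002277756507034036354527929615978746851512277392062160962106733983191180520452956027069051297354415786421338721071661056
Sum of its 178 digits: 757.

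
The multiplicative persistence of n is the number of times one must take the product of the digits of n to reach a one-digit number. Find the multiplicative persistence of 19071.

19071 → 0 (1 step)

1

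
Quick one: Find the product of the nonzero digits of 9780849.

145152

9×7×8×8×4×9 = 145152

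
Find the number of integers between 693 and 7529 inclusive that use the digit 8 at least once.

1863

The integers in [693, 7529] that use the digit 8 at least once: 698, 708, 718, 728, 738, 748, …, 7518, 7528.
1863 qualify.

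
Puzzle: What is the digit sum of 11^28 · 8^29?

11^28 · 8^29 = 22315406746127730143416090715388433226299652009275424768
Sum of its 56 digits: 227.

227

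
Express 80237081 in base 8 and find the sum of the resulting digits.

22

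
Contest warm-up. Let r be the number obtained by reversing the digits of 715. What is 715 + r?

1232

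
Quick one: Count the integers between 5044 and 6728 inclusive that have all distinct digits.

836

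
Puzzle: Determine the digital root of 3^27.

The digital root of n equals n mod 9 (or 9 when 9 | n), so we need 3^27 mod 9.
3^27 ≡ 0 (mod 9), so the digital root is 9.

9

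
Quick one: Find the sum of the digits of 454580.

26

4+5+4+5+8+0 = 26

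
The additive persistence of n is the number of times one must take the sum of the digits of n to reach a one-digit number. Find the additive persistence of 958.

958 → 22 → 4 (2 steps)

2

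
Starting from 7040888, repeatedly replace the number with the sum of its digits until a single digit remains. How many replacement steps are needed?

7040888 → 35 → 8 (2 steps)

2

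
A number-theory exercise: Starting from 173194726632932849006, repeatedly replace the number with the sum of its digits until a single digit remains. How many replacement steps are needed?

3

173194726632932849006 → 92 → 11 → 2 (3 steps)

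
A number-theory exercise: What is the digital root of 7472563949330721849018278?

7+4+7+2+5+6+3+9+4+9+3+3+0+7+2+1+8+4+9+0+1+8+2+7+8 = 119
1+1+9 = 11
1+1 = 2

2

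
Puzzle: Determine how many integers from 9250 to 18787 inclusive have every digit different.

The integers in [9250, 18787] that have every digit different: 9250, 9251, 9253, 9254, 9256, 9257, …, 18765, 18769.
3004 qualify.

3004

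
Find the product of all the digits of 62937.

2268

6×2×9×3×7 = 2268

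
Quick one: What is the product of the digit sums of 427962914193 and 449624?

S(427962914193) = 4+2+7+9+6+2+9+1+4+1+9+3 = 57.
S(449624) = 4+4+9+6+2+4 = 29.
57 · 29 = 1653.

1653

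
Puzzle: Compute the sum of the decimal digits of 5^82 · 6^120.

5^82 · 6^120 = 4939584299972885534186433289670789992655019802941534402630215207485440000000000000000000000000000000000000000000000000000000000000000000000000000000000
Sum of its 151 digits: 333.

333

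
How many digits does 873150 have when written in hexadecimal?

5

873150 in base 16 is D52BE, which has 5 digits.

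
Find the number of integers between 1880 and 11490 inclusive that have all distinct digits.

4431

The integers in [1880, 11490] that have all distinct digits: 1890, 1892, 1893, 1894, 1895, 1896, …, 10986, 10987.
4431 qualify.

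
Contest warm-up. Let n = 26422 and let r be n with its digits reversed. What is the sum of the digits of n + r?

32

Reversal of 26422 is 22462; 26422 + 22462 = 48884.
Digit sum of 48884: 4+8+8+8+4 = 32.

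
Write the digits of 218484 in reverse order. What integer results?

484812

Reversing 218484 gives 484812.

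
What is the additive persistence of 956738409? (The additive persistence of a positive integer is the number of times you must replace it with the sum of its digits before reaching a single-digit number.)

2

956738409 → 51 → 6 (2 steps)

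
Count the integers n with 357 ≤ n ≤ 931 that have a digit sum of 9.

22

The integers in [357, 931] that have a digit sum of 9: 360, 405, 414, 423, 432, 441, …, 810, 900.
22 qualify.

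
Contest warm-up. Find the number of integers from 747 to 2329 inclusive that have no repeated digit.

The integers in [747, 2329] that have no repeated digit: 748, 749, 750, 751, 752, 753, …, 2318, 2319.
808 qualify.

808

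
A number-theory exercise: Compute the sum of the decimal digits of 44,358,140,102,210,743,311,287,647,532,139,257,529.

141

4+4+3+5+8+1+4+0+1+0+2+2+1+0+7+4+3+3+1+1+2+8+7+6+4+7+5+3+2+1+3+9+2+5+7+5+2+9 = 141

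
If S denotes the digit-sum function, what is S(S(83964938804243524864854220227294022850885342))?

First digit sum: 194.
1+9+4 = 14.

14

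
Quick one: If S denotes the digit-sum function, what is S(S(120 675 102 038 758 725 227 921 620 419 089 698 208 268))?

9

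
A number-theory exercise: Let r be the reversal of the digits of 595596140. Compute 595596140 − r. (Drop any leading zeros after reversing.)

553900545

Reverse of 595596140 is 41695595.
595596140 − 41695595 = 553900545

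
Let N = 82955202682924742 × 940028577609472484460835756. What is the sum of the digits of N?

218

82955202682924742 × 940028577609472484460835756 = 77980261183335240898466464434317979770674952
Sum of its 44 digits: 218.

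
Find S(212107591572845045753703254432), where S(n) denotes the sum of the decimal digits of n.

2+1+2+1+0+7+5+9+1+5+7+2+8+4+5+0+4+5+7+5+3+7+0+3+2+5+4+4+3+2 = 113

113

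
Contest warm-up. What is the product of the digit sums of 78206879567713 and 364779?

S(78206879567713) = 7+8+2+0+6+8+7+9+5+6+7+7+1+3 = 76.
S(364779) = 3+6+4+7+7+9 = 36.
76 · 36 = 2736.

2736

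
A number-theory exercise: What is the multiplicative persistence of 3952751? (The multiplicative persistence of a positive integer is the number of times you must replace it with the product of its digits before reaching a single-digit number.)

3952751 → 9450 → 0 (2 steps)

2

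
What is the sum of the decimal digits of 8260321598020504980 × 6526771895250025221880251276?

216

8260321598020504980 × 6526771895250025221880251276 = 53913234851687008277518845646984009162809354480
Sum of its 47 digits: 216.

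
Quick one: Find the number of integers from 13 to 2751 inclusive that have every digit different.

1597

The integers in [13, 2751] that have every digit different: 13, 14, 15, 16, 17, 18, …, 2750, 2751.
1597 qualify.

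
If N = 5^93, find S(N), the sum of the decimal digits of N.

5^93 = 100974195868289511092701256356196637398170423693954944610595703125
Sum of its 66 digits: 296.

296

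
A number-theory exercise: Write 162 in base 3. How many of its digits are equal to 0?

162 in base 3 is 20000.
The digit 0 appears 4 times.

4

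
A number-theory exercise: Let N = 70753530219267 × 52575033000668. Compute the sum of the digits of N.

141

70753530219267 × 52575033000668 = 3719869186191723118997470356
Sum of its 28 digits: 141.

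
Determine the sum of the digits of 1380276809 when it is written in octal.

23

1380276809 in base 8 is 12221255111.
Digit sum: 1+2+2+2+1+2+5+5+1+1+1 = 23.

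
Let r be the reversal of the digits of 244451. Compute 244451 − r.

90009

Reverse of 244451 is 154442.
244451 − 154442 = 90009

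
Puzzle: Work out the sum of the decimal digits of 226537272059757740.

80

2+2+6+5+3+7+2+7+2+0+5+9+7+5+7+7+4+0 = 80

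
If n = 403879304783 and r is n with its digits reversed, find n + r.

Reverse of 403879304783 is 387403978304.
403879304783 + 387403978304 = 791283283087

791283283087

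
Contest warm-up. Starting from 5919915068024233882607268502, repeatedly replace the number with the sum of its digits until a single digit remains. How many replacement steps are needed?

5919915068024233882607268502 → 121 → 4 (2 steps)

2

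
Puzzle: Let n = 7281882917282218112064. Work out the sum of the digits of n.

90

7+2+8+1+8+8+2+9+1+7+2+8+2+2+1+8+1+1+2+0+6+4 = 90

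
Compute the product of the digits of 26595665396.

78732000

2×6×5×9×5×6×6×5×3×9×6 = 78732000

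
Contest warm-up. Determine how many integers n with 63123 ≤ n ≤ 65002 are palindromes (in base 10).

19

The integers in [63123, 65002] that are palindromes (in base 10): 63136, 63236, 63336, 63436, 63536, 63636, …, 64846, 64946.
19 qualify.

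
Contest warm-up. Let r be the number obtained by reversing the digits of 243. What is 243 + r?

Reverse of 243 is 342.
243 + 342 = 585

585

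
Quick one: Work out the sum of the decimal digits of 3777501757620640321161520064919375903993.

3+7+7+7+5+0+1+7+5+7+6+2+0+6+4+0+3+2+1+1+6+1+5+2+0+0+6+4+9+1+9+3+7+5+9+0+3+9+9+3 = 165

165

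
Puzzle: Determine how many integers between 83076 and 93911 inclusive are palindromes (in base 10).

The integers in [83076, 93911] that are palindromes (in base 10): 83138, 83238, 83338, 83438, 83538, 83638, …, 93739, 93839.
108 qualify.

108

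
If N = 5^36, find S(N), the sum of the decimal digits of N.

5^36 = 14551915228366851806640625
Sum of its 26 digits: 109.

109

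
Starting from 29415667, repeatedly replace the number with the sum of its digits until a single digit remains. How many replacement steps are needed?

29415667 → 40 → 4 (2 steps)

2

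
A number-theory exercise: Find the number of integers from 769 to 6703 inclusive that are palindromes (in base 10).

The integers in [769, 6703] that are palindromes (in base 10): 777, 787, 797, 808, 818, 828, …, 6556, 6666.
80 qualify.

80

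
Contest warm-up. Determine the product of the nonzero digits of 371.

21

3×7×1 = 21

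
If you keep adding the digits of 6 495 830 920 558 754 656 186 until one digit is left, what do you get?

6+4+9+5+8+3+0+9+2+0+5+5+8+7+5+4+6+5+6+1+8+6 = 112
1+1+2 = 4

4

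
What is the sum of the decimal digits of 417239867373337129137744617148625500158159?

4+1+7+2+3+9+8+6+7+3+7+3+3+3+7+1+2+9+1+3+7+7+4+4+6+1+7+1+4+8+6+2+5+5+0+0+1+5+8+1+5+9 = 185

185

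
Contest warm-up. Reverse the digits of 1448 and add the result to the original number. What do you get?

Reverse of 1448 is 8441.
1448 + 8441 = 9889

9889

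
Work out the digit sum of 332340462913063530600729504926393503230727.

151

3+3+2+3+4+0+4+6+2+9+1+3+0+6+3+5+3+0+6+0+0+7+2+9+5+0+4+9+2+6+3+9+3+5+0+3+2+3+0+7+2+7 = 151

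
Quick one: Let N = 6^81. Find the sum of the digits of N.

288

6^81 = 1072139461476102327188594863736626789369714638009610458844102656
Sum of its 64 digits: 288.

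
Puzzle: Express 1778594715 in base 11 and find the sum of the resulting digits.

1778594715 in base 11 is 832A74597.
Digit sum: 8+3+2+10+7+4+5+9+7 = 55.

55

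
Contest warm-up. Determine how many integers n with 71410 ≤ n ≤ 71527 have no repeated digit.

46

The integers in [71410, 71527] that have no repeated digit: 71420, 71423, 71425, 71426, 71428, 71429, …, 71524, 71526.
46 qualify.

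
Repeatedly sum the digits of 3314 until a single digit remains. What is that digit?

3+3+1+4 = 11
1+1 = 2
(Equivalently, 3314 mod 9 = 2.)

2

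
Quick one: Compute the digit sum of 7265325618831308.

7+2+6+5+3+2+5+6+1+8+8+3+1+3+0+8 = 68

68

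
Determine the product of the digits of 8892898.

8×8×9×2×8×9×8 = 663552

663552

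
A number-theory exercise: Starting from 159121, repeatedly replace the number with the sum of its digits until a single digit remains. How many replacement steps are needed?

3

159121 → 19 → 10 → 1 (3 steps)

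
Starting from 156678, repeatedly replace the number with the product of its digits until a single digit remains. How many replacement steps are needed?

2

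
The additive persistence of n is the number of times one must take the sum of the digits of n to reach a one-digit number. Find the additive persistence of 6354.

6354 → 18 → 9 (2 steps)

2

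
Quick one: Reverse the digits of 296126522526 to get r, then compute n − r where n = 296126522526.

-329099099166

Reverse of 296126522526 is 625225621692.
296126522526 − 625225621692 = -329099099166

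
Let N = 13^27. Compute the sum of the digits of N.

118

13^27 = 1192533292512492016559195008117
Sum of its 31 digits: 118.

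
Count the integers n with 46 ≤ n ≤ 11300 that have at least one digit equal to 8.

The integers in [46, 11300] that have at least one digit equal to 8: 48, 58, 68, 78, 80, 81, …, 11289, 11298.
3763 qualify.

3763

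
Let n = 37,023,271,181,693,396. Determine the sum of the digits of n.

3+7+0+2+3+2+7+1+1+8+1+6+9+3+3+9+6 = 71

71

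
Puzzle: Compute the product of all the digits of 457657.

4×5×7×6×5×7 = 29400

29400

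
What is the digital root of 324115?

3+2+4+1+1+5 = 16
1+6 = 7

7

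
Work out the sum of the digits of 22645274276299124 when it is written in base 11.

22645274276299124 in base 11 is 546A53398498532A.
Digit sum: 5+4+6+10+5+3+3+9+8+4+9+8+5+3+2+10 = 94.

94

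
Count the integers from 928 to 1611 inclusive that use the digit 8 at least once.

132

The integers in [928, 1611] that use the digit 8 at least once: 928, 938, 948, 958, 968, 978, …, 1598, 1608.
132 qualify.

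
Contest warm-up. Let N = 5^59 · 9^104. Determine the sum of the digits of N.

585

5^59 · 9^104 = 302309111947544610915450435571208096593061439235302025068036616684376590020220183547091862418606134262077933527734785457141697406768798828125
Sum of its 141 digits: 585.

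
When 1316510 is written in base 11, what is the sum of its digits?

1316510 in base 11 is 81A128.
Digit sum: 8+1+10+1+2+8 = 30.

30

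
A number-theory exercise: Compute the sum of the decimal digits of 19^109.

19^109 = 24218235827108619536177258655689905274733087906973668975273015474087845429471321842394188336521448527266621220099983995505013875436008159779
Sum of its 140 digits: 658.

658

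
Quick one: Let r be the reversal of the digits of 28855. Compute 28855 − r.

Reverse of 28855 is 55882.
28855 − 55882 = -27027

-27027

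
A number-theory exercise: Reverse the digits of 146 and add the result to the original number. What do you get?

787

Reverse of 146 is 641.
146 + 641 = 787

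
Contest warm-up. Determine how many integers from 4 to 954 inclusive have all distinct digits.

The integers in [4, 954] that have all distinct digits: 4, 5, 6, 7, 8, 9, …, 953, 954.
708 qualify.

708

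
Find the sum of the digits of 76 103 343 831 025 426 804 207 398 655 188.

132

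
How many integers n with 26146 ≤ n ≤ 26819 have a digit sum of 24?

51

The integers in [26146, 26819] that have a digit sum of 24: 26169, 26178, 26187, 26196, 26259, 26268, …, 26808, 26817.
51 qualify.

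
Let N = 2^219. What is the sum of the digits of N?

2^219 = 842498333348457493583344221469363458551160763204392890034487820288
Sum of its 66 digits: 296.

296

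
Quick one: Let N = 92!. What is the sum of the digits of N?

540

92! = 12438414054641307255475324325873553077577991715875414356840239582938137710983519518443046123837041347353107486982656753664000000000000000000000
Sum of its 143 digits: 540.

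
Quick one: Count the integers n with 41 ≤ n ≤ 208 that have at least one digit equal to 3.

26

The integers in [41, 208] that have at least one digit equal to 3: 43, 53, 63, 73, 83, 93, …, 193, 203.
26 qualify.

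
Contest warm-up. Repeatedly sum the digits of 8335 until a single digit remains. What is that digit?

8+3+3+5 = 19
1+9 = 10
1+0 = 1
(Equivalently, 8335 mod 9 = 1.)

1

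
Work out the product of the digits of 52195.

450

5×2×1×9×5 = 450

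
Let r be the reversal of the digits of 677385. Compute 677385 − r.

Reverse of 677385 is 583776.
677385 − 583776 = 93609

93609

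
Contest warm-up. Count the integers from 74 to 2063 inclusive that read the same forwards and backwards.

The integers in [74, 2063] that read the same forwards and backwards: 77, 88, 99, 101, 111, 121, …, 1991, 2002.
104 qualify.

104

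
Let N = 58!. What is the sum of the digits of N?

288

58! = 2350561331282878571829474910515074683828862318181142924420699914240000000000000
Sum of its 79 digits: 288.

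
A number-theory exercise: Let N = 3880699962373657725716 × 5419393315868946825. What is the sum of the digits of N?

153

3880699962373657725716 × 5419393315868946825 = 21031039436980674121925603332937639051700
Sum of its 41 digits: 153.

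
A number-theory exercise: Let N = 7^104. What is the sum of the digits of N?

7^104 = 7765978099609043937218499293609620562868144880570005587642282690671451194588264272062401
Sum of its 88 digits: 409.

409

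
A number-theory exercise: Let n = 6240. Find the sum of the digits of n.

6+2+4+0 = 12

12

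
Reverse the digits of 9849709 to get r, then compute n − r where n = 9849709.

770220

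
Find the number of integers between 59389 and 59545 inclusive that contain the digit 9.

The integers in [59389, 59545] that contain the digit 9: 59389, 59390, 59391, 59392, 59393, 59394, …, 59544, 59545.
157 qualify.

157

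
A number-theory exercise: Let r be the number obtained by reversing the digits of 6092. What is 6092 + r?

Reverse of 6092 is 2906.
6092 + 2906 = 8998

8998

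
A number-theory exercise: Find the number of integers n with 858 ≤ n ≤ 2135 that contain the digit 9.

407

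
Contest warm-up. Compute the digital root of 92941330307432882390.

9+2+9+4+1+3+3+0+3+0+7+4+3+2+8+8+2+3+9+0 = 80
8+0 = 8

8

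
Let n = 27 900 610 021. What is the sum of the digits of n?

28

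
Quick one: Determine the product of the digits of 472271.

4×7×2×2×7×1 = 784

784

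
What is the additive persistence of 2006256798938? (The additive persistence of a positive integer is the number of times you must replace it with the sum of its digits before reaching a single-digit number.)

3

2006256798938 → 65 → 11 → 2 (3 steps)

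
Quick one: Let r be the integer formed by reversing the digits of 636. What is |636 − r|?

0

Reverse of 636 is 636.
|636 − 636| = 0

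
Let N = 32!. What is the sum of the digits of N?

108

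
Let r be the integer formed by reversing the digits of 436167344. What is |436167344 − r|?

Reverse of 436167344 is 443761634.
|436167344 − 443761634| = 7594290

7594290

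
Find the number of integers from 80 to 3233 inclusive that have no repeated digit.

1800

The integers in [80, 3233] that have no repeated digit: 80, 81, 82, 83, 84, 85, …, 3218, 3219.
1800 qualify.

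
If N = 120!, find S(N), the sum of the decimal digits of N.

783

120! = 6689502913449127057588118054090372586752746333138029810295671352301633557244962989366874165271984981308157637893214090552534408589408121859898481114389650005964960521256960000000000000000000000000000
Sum of its 199 digits: 783.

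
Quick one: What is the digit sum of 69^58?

504

69^58 = 45003600706365572208795983787541952506331321486169475910099352833993898175976425450762936142179180387987641
Sum of its 107 digits: 504.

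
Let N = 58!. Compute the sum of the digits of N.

288

58! = 2350561331282878571829474910515074683828862318181142924420699914240000000000000
Sum of its 79 digits: 288.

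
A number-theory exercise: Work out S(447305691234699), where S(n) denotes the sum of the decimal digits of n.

72

4+4+7+3+0+5+6+9+1+2+3+4+6+9+9 = 72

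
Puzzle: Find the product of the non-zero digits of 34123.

72

3×4×1×2×3 = 72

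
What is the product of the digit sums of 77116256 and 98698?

S(77116256) = 7+7+1+1+6+2+5+6 = 35.
S(98698) = 9+8+6+9+8 = 40.
35 · 40 = 1400.

1400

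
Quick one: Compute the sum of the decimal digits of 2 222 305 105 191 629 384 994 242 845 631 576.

2+2+2+2+3+0+5+1+0+5+1+9+1+6+2+9+3+8+4+9+9+4+2+4+2+8+4+5+6+3+1+5+7+6 = 140

140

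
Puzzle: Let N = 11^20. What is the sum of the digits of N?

94

11^20 = 672749994932560009201
Sum of its 21 digits: 94.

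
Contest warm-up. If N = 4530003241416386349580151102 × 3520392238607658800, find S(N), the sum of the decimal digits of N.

229

4530003241416386349580151102 × 3520392238607658800 = 15947388251949782964746310127870201398459997600
Sum of its 47 digits: 229.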